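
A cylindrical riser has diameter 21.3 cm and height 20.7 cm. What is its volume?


Formula: V = pi * (D/2)^2 * H  (cylinder volume)
Radius = D/2 = 21.3/2 = 10.65 cm
V = pi * 10.65^2 * 20.7 = 7375.9750 cm^3

Final answer: 7375.9750 cm^3


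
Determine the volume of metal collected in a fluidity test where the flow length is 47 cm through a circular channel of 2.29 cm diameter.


Formula: V = pi * (d/2)^2 * L  (cylinder volume)
Radius = 2.29/2 = 1.145 cm
V = pi * 1.145^2 * 47 = 193.5792 cm^3


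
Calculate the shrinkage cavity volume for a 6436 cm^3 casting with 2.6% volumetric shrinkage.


Formula: V_shrink = V_casting * shrinkage_pct / 100
V_shrink = 6436 cm^3 * 2.6 / 100 = 167.3360 cm^3

167.3360 cm^3


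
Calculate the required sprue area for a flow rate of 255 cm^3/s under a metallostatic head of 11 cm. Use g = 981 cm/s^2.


Formula: v = sqrt(2*g*h), A = Q/v
Velocity: v = sqrt(2 * 981 * 11) = sqrt(21582) = 146.9081 cm/s
Sprue area: A = Q / v = 255 / 146.9081 = 1.7358 cm^2

Answer: 1.7358 cm^2


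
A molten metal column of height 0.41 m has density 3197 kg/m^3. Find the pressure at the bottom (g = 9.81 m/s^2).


Formula: P = rho * g * h
rho * g = 3197 * 9.81 = 31362.57 N/m^3
P = 31362.57 * 0.41 = 12858.6537 Pa

Answer: 12858.6537 Pa


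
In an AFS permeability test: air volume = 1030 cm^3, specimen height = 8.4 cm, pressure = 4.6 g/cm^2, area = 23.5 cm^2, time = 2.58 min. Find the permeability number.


Formula: Permeability Number P = (V * H) / (p * A * t)
Numerator: V * H = 1030 * 8.4 = 8652.0
Denominator: p * A * t = 4.6 * 23.5 * 2.58 = 278.898
P = 8652.0 / 278.898 = 31.0221

Final answer: 31.0221


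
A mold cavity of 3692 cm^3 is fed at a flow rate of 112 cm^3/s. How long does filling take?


Formula: t_fill = V_mold / Q_flow
t = 3692 cm^3 / 112 cm^3/s = 32.9643 s

Answer: 32.9643 s


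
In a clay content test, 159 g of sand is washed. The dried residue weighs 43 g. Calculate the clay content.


Formula: Clay% = (W_total - W_washed) / W_total * 100
Clay mass = 159 - 43 = 116 g
Clay% = 116 / 159 * 100 = 72.9560%

Answer: 72.9560%


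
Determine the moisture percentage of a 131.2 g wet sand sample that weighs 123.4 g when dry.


Formula: MC = (W_wet - W_dry) / W_wet * 100
Water mass = 131.2 - 123.4 = 7.8 g
MC = 7.8 / 131.2 * 100 = 5.9451%

5.9451%


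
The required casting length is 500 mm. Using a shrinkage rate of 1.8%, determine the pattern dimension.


Formula: L_pattern = L_casting * (1 + shrinkage_rate/100)
Shrinkage factor = 1 + 1.8/100 = 1.018
L_pattern = 500 mm * 1.018 = 509.0000 mm

509.0000 mm


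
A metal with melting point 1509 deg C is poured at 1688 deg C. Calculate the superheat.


Formula: Superheat = T_pour - T_melt
Superheat = 1688 - 1509 = 179 deg C

179 deg C


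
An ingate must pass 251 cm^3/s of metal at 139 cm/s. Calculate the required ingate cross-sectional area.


Formula: A_ingate = Q / v  (continuity equation)
A = 251 cm^3/s / 139 cm/s = 1.8058 cm^2


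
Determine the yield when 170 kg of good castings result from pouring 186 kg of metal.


Formula: Casting Yield = (W_good / W_total) * 100
Yield = (170 kg / 186 kg) * 100 = 91.3978%

91.3978%


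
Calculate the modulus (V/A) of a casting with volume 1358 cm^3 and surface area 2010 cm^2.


Formula: Casting Modulus M = V / A
M = 1358 cm^3 / 2010 cm^2 = 0.6756 cm

Answer: 0.6756 cm


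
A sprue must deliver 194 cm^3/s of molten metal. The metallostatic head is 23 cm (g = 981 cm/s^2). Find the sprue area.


Formula: v = sqrt(2*g*h), A = Q/v
Velocity: v = sqrt(2 * 981 * 23) = sqrt(45126) = 212.4288 cm/s
Sprue area: A = Q / v = 194 / 212.4288 = 0.9132 cm^2

Final answer: 0.9132 cm^2


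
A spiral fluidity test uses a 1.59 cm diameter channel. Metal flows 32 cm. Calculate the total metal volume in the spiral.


Formula: V = pi * (d/2)^2 * L  (cylinder volume)
Radius = 1.59/2 = 0.795 cm
V = pi * 0.795^2 * 32 = 63.5381 cm^3

Answer: 63.5381 cm^3


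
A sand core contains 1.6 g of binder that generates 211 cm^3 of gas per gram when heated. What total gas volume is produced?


Formula: V_gas = W_binder * gas_evolution_rate
V = 1.6 g * 211 cm^3/g = 337.6000 cm^3

Final answer: 337.6000 cm^3


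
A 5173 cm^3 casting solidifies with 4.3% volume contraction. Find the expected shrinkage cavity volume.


Formula: V_shrink = V_casting * shrinkage_pct / 100
V_shrink = 5173 cm^3 * 4.3 / 100 = 222.4390 cm^3

Answer: 222.4390 cm^3


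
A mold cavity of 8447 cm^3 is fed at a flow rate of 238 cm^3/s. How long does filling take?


Formula: t_fill = V_mold / Q_flow
t = 8447 cm^3 / 238 cm^3/s = 35.4916 s


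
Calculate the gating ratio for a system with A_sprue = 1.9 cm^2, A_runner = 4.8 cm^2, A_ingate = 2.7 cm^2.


Sprue:Runner:Ingate = 1 : 4.8/1.9 : 2.7/1.9 = 1:2.53:1.42

1:2.53:1.42


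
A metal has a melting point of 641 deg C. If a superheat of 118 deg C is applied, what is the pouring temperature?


Formula: T_pour = T_melt + Superheat
T_pour = 641 + 118 = 759 deg C

759 deg C


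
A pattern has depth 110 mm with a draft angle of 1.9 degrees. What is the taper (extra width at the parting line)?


Formula: taper = depth * tan(draft_angle)
tan(1.9 deg) = 0.0331734
taper = 110 mm * 0.0331734 = 3.6491 mm


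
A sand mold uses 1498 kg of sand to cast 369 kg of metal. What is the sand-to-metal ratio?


Formula: Sand-to-Metal Ratio = W_sand / W_metal
Ratio = 1498 kg / 369 kg = 4.0596

Final answer: 4.0596


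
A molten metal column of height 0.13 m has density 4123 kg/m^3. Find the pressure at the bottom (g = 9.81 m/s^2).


Formula: P = rho * g * h
rho * g = 4123 * 9.81 = 40446.63 N/m^3
P = 40446.63 * 0.13 = 5258.0619 Pa


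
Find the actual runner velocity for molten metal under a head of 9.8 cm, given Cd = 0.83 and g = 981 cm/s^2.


Formula: v = Cd * sqrt(2 * g * h)  (Torricelli with discharge coefficient)
2*g*h = 2 * 981 * 9.8 = 19227.6 cm^2/s^2
sqrt(19227.6) = 138.66362 cm/s
v = 0.83 * 138.66362 = 115.0908 cm/s

Final answer: 115.0908 cm/s


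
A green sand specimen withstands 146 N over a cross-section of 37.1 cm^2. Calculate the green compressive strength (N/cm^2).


Formula: Compressive Strength = Force / Area
Strength = 146 N / 37.1 cm^2 = 3.9353 N/cm^2


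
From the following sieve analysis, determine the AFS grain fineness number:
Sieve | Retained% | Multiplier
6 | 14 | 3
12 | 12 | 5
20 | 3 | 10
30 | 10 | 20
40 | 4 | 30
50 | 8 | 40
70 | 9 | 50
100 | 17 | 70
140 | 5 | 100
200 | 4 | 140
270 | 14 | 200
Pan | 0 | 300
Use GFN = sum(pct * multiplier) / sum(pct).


Formula: GFN = sum(pct * multiplier) / sum(pct)
sum(pct * multiplier) = 6272
sum(pct) = 100
GFN = 6272 / 100 = 62.72


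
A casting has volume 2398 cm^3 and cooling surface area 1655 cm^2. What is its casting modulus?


Formula: Casting Modulus M = V / A
M = 2398 cm^3 / 1655 cm^2 = 1.4489 cm

Final answer: 1.4489 cm


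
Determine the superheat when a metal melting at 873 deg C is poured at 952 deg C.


Formula: Superheat = T_pour - T_melt
Superheat = 952 - 873 = 79 deg C


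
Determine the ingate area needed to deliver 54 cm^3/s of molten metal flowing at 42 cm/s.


Formula: A_ingate = Q / v  (continuity equation)
A = 54 cm^3/s / 42 cm/s = 1.2857 cm^2

1.2857 cm^2


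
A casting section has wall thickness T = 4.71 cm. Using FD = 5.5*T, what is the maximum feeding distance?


Formula: FD = 5.5 * T  (riser feeding-distance rule)
FD = 5.5 * 4.71 cm = 25.9050 cm


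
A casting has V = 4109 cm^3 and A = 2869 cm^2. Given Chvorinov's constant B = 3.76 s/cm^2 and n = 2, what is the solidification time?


Formula: t_s = B * (V/A)^n  (Chvorinov's rule, n=2)
Modulus M = V/A = 4109/2869 = 1.432206 cm
M^2 = 1.432206^2 = 2.051214 cm^2
t_s = 3.76 * 2.051214 = 7.7126 s


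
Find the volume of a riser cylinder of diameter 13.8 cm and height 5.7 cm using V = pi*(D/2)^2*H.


Formula: V = pi * (D/2)^2 * H  (cylinder volume)
Radius = D/2 = 13.8/2 = 6.9 cm
V = pi * 6.9^2 * 5.7 = 852.5560 cm^3

Final answer: 852.5560 cm^3


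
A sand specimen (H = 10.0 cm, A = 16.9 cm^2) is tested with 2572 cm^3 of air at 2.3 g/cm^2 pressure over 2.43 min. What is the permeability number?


Formula: Permeability Number P = (V * H) / (p * A * t)
Numerator: V * H = 2572 * 10.0 = 25720.0
Denominator: p * A * t = 2.3 * 16.9 * 2.43 = 94.4541
P = 25720.0 / 94.4541 = 272.3016

272.3016


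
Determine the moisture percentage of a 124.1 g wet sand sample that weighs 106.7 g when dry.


Formula: MC = (W_wet - W_dry) / W_wet * 100
Water mass = 124.1 - 106.7 = 17.4 g
MC = 17.4 / 124.1 * 100 = 14.0210%

Answer: 14.0210%


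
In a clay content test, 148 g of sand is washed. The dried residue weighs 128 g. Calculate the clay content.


Formula: Clay% = (W_total - W_washed) / W_total * 100
Clay mass = 148 - 128 = 20 g
Clay% = 20 / 148 * 100 = 13.5135%


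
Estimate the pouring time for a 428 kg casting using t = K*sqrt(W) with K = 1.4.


Formula: t = K * sqrt(W)
sqrt(W) = sqrt(428) = 20.68816
t = 1.4 * 20.68816 = 28.9634 s

Final answer: 28.9634 s


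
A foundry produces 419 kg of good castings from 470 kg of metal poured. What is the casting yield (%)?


Formula: Casting Yield = (W_good / W_total) * 100
Yield = (419 kg / 470 kg) * 100 = 89.1489%

Answer: 89.1489%


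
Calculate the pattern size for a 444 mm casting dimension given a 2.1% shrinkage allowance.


Formula: L_pattern = L_casting * (1 + shrinkage_rate/100)
Shrinkage factor = 1 + 2.1/100 = 1.021
L_pattern = 444 mm * 1.021 = 453.3240 mm

Answer: 453.3240 mm


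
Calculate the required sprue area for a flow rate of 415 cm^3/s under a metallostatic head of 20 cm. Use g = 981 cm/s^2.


Formula: v = sqrt(2*g*h), A = Q/v
Velocity: v = sqrt(2 * 981 * 20) = sqrt(39240) = 198.0909 cm/s
Sprue area: A = Q / v = 415 / 198.0909 = 2.0950 cm^2

Answer: 2.0950 cm^2


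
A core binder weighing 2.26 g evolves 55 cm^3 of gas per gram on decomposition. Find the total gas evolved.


Formula: V_gas = W_binder * gas_evolution_rate
V = 2.26 g * 55 cm^3/g = 124.3000 cm^3


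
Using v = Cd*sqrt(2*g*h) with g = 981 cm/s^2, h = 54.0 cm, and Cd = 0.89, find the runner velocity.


Formula: v = Cd * sqrt(2 * g * h)  (Torricelli with discharge coefficient)
2*g*h = 2 * 981 * 54.0 = 105948.0 cm^2/s^2
sqrt(105948.0) = 325.49654 cm/s
v = 0.89 * 325.49654 = 289.6919 cm/s


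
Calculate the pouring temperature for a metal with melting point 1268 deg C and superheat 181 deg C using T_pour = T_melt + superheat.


Formula: T_pour = T_melt + Superheat
T_pour = 1268 + 181 = 1449 deg C

Answer: 1449 deg C


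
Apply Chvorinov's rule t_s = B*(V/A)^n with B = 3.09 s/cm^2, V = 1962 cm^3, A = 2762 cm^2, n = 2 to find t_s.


Formula: t_s = B * (V/A)^n  (Chvorinov's rule, n=2)
Modulus M = V/A = 1962/2762 = 0.710355 cm
M^2 = 0.710355^2 = 0.504604 cm^2
t_s = 3.09 * 0.504604 = 1.5592 s

Answer: 1.5592 s


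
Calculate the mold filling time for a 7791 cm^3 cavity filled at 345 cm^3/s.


Formula: t_fill = V_mold / Q_flow
t = 7791 cm^3 / 345 cm^3/s = 22.5826 s

22.5826 s


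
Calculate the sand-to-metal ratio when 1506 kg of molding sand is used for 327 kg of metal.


Formula: Sand-to-Metal Ratio = W_sand / W_metal
Ratio = 1506 kg / 327 kg = 4.6055


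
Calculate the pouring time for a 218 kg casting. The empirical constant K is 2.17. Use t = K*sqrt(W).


Formula: t = K * sqrt(W)
sqrt(W) = sqrt(218) = 14.76482
t = 2.17 * 14.76482 = 32.0397 s


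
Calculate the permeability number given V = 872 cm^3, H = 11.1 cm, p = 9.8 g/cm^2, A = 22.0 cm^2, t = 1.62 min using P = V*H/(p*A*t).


Formula: Permeability Number P = (V * H) / (p * A * t)
Numerator: V * H = 872 * 11.1 = 9679.2
Denominator: p * A * t = 9.8 * 22.0 * 1.62 = 349.272
P = 9679.2 / 349.272 = 27.7125


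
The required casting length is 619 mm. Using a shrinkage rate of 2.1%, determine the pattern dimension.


Formula: L_pattern = L_casting * (1 + shrinkage_rate/100)
Shrinkage factor = 1 + 2.1/100 = 1.021
L_pattern = 619 mm * 1.021 = 631.9990 mm

631.9990 mm


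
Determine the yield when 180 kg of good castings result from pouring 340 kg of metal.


Formula: Casting Yield = (W_good / W_total) * 100
Yield = (180 kg / 340 kg) * 100 = 52.9412%

Final answer: 52.9412%


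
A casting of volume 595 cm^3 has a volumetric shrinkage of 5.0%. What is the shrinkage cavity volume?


Formula: V_shrink = V_casting * shrinkage_pct / 100
V_shrink = 595 cm^3 * 5.0 / 100 = 29.7500 cm^3

Answer: 29.7500 cm^3


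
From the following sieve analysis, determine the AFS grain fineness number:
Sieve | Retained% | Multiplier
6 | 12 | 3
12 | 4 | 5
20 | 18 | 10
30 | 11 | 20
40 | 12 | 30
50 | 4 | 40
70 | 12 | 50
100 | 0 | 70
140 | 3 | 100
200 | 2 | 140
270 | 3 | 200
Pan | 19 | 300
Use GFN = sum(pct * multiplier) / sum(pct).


Formula: GFN = sum(pct * multiplier) / sum(pct)
sum(pct * multiplier) = 8456
sum(pct) = 100
GFN = 8456 / 100 = 84.56

Final answer: 84.56


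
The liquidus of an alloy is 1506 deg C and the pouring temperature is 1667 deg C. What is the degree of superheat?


Formula: Superheat = T_pour - T_melt
Superheat = 1667 - 1506 = 161 deg C

161 deg C


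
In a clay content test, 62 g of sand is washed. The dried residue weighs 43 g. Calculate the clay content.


Formula: Clay% = (W_total - W_washed) / W_total * 100
Clay mass = 62 - 43 = 19 g
Clay% = 19 / 62 * 100 = 30.6452%


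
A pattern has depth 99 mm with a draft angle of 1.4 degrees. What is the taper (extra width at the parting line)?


Formula: taper = depth * tan(draft_angle)
tan(1.4 deg) = 0.0244395
taper = 99 mm * 0.0244395 = 2.4195 mm

Answer: 2.4195 mm


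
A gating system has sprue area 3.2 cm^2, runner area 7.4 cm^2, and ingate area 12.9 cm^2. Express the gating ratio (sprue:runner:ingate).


Sprue:Runner:Ingate = 1 : 7.4/3.2 : 12.9/3.2 = 1:2.31:4.03

Final answer: 1:2.31:4.03


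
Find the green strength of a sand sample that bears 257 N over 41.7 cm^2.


Formula: Compressive Strength = Force / Area
Strength = 257 N / 41.7 cm^2 = 6.1631 N/cm^2

Final answer: 6.1631 N/cm^2


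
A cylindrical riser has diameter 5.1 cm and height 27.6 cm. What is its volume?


Formula: V = pi * (D/2)^2 * H  (cylinder volume)
Radius = D/2 = 5.1/2 = 2.55 cm
V = pi * 2.55^2 * 27.6 = 563.8185 cm^3


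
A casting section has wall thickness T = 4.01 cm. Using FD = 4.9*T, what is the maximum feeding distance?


Formula: FD = 4.9 * T  (riser feeding-distance rule)
FD = 4.9 * 4.01 cm = 19.6490 cm


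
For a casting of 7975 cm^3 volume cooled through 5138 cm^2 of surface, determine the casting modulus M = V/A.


Formula: Casting Modulus M = V / A
M = 7975 cm^3 / 5138 cm^2 = 1.5522 cm

Final answer: 1.5522 cm


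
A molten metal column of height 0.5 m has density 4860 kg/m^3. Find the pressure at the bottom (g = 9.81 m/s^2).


Formula: P = rho * g * h
rho * g = 4860 * 9.81 = 47676.6 N/m^3
P = 47676.6 * 0.5 = 23838.3000 Pa


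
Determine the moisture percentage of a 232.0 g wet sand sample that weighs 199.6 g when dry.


Formula: MC = (W_wet - W_dry) / W_wet * 100
Water mass = 232.0 - 199.6 = 32.4 g
MC = 32.4 / 232.0 * 100 = 13.9655%

13.9655%


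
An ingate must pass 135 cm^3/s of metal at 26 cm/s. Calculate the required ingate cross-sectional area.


Formula: A_ingate = Q / v  (continuity equation)
A = 135 cm^3/s / 26 cm/s = 5.1923 cm^2

Final answer: 5.1923 cm^2


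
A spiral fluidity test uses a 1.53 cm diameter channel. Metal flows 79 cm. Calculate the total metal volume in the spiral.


Formula: V = pi * (d/2)^2 * L  (cylinder volume)
Radius = 1.53/2 = 0.765 cm
V = pi * 0.765^2 * 79 = 145.2445 cm^3


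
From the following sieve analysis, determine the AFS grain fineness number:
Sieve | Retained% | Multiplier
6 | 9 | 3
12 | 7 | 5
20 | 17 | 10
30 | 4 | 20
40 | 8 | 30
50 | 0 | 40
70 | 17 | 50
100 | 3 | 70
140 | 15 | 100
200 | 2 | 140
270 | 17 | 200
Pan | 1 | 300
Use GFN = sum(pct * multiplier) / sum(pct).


Formula: GFN = sum(pct * multiplier) / sum(pct)
sum(pct * multiplier) = 7092
sum(pct) = 100
GFN = 7092 / 100 = 70.92


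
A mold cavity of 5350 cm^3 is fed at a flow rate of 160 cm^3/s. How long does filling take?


Formula: t_fill = V_mold / Q_flow
t = 5350 cm^3 / 160 cm^3/s = 33.4375 s

Answer: 33.4375 s


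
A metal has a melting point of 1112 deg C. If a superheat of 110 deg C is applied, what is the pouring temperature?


Formula: T_pour = T_melt + Superheat
T_pour = 1112 + 110 = 1222 deg C


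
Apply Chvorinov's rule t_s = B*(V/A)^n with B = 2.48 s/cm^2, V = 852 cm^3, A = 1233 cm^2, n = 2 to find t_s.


Formula: t_s = B * (V/A)^n  (Chvorinov's rule, n=2)
Modulus M = V/A = 852/1233 = 0.690998 cm
M^2 = 0.690998^2 = 0.477478 cm^2
t_s = 2.48 * 0.477478 = 1.1841 s

Answer: 1.1841 s


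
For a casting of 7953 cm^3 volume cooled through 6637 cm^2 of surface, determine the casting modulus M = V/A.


Formula: Casting Modulus M = V / A
M = 7953 cm^3 / 6637 cm^2 = 1.1983 cm

Answer: 1.1983 cm


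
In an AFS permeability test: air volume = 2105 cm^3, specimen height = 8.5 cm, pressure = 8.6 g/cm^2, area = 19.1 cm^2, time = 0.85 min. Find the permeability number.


Formula: Permeability Number P = (V * H) / (p * A * t)
Numerator: V * H = 2105 * 8.5 = 17892.5
Denominator: p * A * t = 8.6 * 19.1 * 0.85 = 139.621
P = 17892.5 / 139.621 = 128.1505

Answer: 128.1505


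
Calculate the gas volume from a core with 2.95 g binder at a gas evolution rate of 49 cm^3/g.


Formula: V_gas = W_binder * gas_evolution_rate
V = 2.95 g * 49 cm^3/g = 144.5500 cm^3

144.5500 cm^3


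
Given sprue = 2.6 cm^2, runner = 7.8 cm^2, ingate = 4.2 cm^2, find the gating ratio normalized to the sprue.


Sprue:Runner:Ingate = 1 : 7.8/2.6 : 4.2/2.6 = 1:3.00:1.62

1:3.00:1.62


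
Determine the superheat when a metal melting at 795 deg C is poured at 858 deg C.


Formula: Superheat = T_pour - T_melt
Superheat = 858 - 795 = 63 deg C


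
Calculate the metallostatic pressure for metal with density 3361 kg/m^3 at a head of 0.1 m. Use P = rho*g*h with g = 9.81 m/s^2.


Formula: P = rho * g * h
rho * g = 3361 * 9.81 = 32971.41 N/m^3
P = 32971.41 * 0.1 = 3297.1410 Pa

Final answer: 3297.1410 Pa


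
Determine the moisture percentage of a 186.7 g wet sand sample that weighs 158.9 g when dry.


Formula: MC = (W_wet - W_dry) / W_wet * 100
Water mass = 186.7 - 158.9 = 27.8 g
MC = 27.8 / 186.7 * 100 = 14.8902%

14.8902%


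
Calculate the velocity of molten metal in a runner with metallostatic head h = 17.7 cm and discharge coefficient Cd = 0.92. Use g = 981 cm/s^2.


Formula: v = Cd * sqrt(2 * g * h)  (Torricelli with discharge coefficient)
2*g*h = 2 * 981 * 17.7 = 34727.4 cm^2/s^2
sqrt(34727.4) = 186.35289 cm/s
v = 0.92 * 186.35289 = 171.4447 cm/s

Final answer: 171.4447 cm/s


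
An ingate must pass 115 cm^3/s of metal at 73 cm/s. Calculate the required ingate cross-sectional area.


Formula: A_ingate = Q / v  (continuity equation)
A = 115 cm^3/s / 73 cm/s = 1.5753 cm^2

Answer: 1.5753 cm^2


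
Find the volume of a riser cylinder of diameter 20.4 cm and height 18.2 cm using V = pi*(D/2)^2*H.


Formula: V = pi * (D/2)^2 * H  (cylinder volume)
Radius = D/2 = 20.4/2 = 10.2 cm
V = pi * 10.2^2 * 18.2 = 5948.6937 cm^3

5948.6937 cm^3


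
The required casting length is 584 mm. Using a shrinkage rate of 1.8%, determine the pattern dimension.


Formula: L_pattern = L_casting * (1 + shrinkage_rate/100)
Shrinkage factor = 1 + 1.8/100 = 1.018
L_pattern = 584 mm * 1.018 = 594.5120 mm

Answer: 594.5120 mm


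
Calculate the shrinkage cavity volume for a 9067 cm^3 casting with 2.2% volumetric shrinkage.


Formula: V_shrink = V_casting * shrinkage_pct / 100
V_shrink = 9067 cm^3 * 2.2 / 100 = 199.4740 cm^3


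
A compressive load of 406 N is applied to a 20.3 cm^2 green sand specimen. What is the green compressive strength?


Formula: Compressive Strength = Force / Area
Strength = 406 N / 20.3 cm^2 = 20.0000 N/cm^2

Answer: 20.0000 N/cm^2


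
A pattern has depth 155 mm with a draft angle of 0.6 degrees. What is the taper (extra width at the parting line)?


Formula: taper = depth * tan(draft_angle)
tan(0.6 deg) = 0.0104724
taper = 155 mm * 0.0104724 = 1.6232 mm

Final answer: 1.6232 mm


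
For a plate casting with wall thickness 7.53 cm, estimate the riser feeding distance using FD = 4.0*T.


Formula: FD = 4.0 * T  (riser feeding-distance rule)
FD = 4.0 * 7.53 cm = 30.1200 cm

Final answer: 30.1200 cm


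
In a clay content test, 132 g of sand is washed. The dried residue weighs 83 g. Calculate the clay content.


Formula: Clay% = (W_total - W_washed) / W_total * 100
Clay mass = 132 - 83 = 49 g
Clay% = 49 / 132 * 100 = 37.1212%

Answer: 37.1212%


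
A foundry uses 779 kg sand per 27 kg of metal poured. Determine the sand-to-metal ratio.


Formula: Sand-to-Metal Ratio = W_sand / W_metal
Ratio = 779 kg / 27 kg = 28.8519

Answer: 28.8519


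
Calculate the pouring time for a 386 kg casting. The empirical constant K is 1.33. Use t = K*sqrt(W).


Formula: t = K * sqrt(W)
sqrt(W) = sqrt(386) = 19.64688
t = 1.33 * 19.64688 = 26.1304 s


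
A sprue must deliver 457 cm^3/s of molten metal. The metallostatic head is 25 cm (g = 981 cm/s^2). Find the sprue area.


Formula: v = sqrt(2*g*h), A = Q/v
Velocity: v = sqrt(2 * 981 * 25) = sqrt(49050) = 221.4723 cm/s
Sprue area: A = Q / v = 457 / 221.4723 = 2.0635 cm^2


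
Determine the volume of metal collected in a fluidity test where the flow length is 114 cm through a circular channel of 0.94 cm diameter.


Formula: V = pi * (d/2)^2 * L  (cylinder volume)
Radius = 0.94/2 = 0.47 cm
V = pi * 0.47^2 * 114 = 79.1135 cm^3

Answer: 79.1135 cm^3


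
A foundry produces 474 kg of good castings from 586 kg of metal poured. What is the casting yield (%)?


Formula: Casting Yield = (W_good / W_total) * 100
Yield = (474 kg / 586 kg) * 100 = 80.8874%

80.8874%


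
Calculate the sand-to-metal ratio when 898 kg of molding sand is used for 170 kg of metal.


Formula: Sand-to-Metal Ratio = W_sand / W_metal
Ratio = 898 kg / 170 kg = 5.2824


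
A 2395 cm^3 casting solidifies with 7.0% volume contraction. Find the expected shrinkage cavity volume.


Formula: V_shrink = V_casting * shrinkage_pct / 100
V_shrink = 2395 cm^3 * 7.0 / 100 = 167.6500 cm^3

167.6500 cm^3


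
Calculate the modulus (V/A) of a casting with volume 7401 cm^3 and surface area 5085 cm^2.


Formula: Casting Modulus M = V / A
M = 7401 cm^3 / 5085 cm^2 = 1.4555 cm

1.4555 cm


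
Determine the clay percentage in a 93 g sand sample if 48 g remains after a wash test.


Formula: Clay% = (W_total - W_washed) / W_total * 100
Clay mass = 93 - 48 = 45 g
Clay% = 45 / 93 * 100 = 48.3871%

48.3871%


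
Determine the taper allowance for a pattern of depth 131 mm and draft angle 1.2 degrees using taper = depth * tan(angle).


Formula: taper = depth * tan(draft_angle)
tan(1.2 deg) = 0.0209470
taper = 131 mm * 0.0209470 = 2.7441 mm


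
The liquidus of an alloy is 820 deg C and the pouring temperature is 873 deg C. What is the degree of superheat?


Formula: Superheat = T_pour - T_melt
Superheat = 873 - 820 = 53 deg C


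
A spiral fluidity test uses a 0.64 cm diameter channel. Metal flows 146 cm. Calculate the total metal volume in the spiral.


Formula: V = pi * (d/2)^2 * L  (cylinder volume)
Radius = 0.64/2 = 0.32 cm
V = pi * 0.32^2 * 146 = 46.9681 cm^3


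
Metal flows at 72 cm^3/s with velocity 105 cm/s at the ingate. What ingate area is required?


Formula: A_ingate = Q / v  (continuity equation)
A = 72 cm^3/s / 105 cm/s = 0.6857 cm^2

Answer: 0.6857 cm^2


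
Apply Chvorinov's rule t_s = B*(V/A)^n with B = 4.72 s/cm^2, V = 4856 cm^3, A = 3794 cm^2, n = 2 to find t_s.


Formula: t_s = B * (V/A)^n  (Chvorinov's rule, n=2)
Modulus M = V/A = 4856/3794 = 1.279916 cm
M^2 = 1.279916^2 = 1.638185 cm^2
t_s = 4.72 * 1.638185 = 7.7322 s


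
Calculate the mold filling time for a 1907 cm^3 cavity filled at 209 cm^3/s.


Formula: t_fill = V_mold / Q_flow
t = 1907 cm^3 / 209 cm^3/s = 9.1244 s

Final answer: 9.1244 s


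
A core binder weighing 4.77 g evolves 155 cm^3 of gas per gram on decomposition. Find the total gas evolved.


Formula: V_gas = W_binder * gas_evolution_rate
V = 4.77 g * 155 cm^3/g = 739.3500 cm^3

Final answer: 739.3500 cm^3


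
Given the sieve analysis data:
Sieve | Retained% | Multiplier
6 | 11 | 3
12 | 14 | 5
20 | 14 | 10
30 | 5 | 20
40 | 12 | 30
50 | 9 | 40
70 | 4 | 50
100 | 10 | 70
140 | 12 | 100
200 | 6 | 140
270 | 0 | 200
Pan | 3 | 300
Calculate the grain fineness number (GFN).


Formula: GFN = sum(pct * multiplier) / sum(pct)
sum(pct * multiplier) = 4903
sum(pct) = 100
GFN = 4903 / 100 = 49.03


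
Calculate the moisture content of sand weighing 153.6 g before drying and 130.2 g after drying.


Formula: MC = (W_wet - W_dry) / W_wet * 100
Water mass = 153.6 - 130.2 = 23.4 g
MC = 23.4 / 153.6 * 100 = 15.2344%

Answer: 15.2344%


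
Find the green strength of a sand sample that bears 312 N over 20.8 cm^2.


Formula: Compressive Strength = Force / Area
Strength = 312 N / 20.8 cm^2 = 15.0000 N/cm^2

15.0000 N/cm^2


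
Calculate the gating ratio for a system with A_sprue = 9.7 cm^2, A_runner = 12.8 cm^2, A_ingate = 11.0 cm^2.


Sprue:Runner:Ingate = 1 : 12.8/9.7 : 11.0/9.7 = 1:1.32:1.13

1:1.32:1.13


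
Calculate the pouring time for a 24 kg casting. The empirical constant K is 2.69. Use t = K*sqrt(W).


Formula: t = K * sqrt(W)
sqrt(W) = sqrt(24) = 4.89898
t = 2.69 * 4.89898 = 13.1783 s

Answer: 13.1783 s


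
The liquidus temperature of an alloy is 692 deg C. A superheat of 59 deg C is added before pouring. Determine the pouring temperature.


Formula: T_pour = T_melt + Superheat
T_pour = 692 + 59 = 751 deg C


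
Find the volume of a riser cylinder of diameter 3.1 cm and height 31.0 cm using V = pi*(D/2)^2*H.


Formula: V = pi * (D/2)^2 * H  (cylinder volume)
Radius = D/2 = 3.1/2 = 1.55 cm
V = pi * 1.55^2 * 31.0 = 233.9780 cm^3

Answer: 233.9780 cm^3


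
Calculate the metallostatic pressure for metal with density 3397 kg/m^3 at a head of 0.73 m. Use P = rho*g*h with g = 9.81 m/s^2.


Formula: P = rho * g * h
rho * g = 3397 * 9.81 = 33324.57 N/m^3
P = 33324.57 * 0.73 = 24326.9361 Pa

Answer: 24326.9361 Pa


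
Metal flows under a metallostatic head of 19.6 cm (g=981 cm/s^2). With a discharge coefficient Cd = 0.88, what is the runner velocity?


Formula: v = Cd * sqrt(2 * g * h)  (Torricelli with discharge coefficient)
2*g*h = 2 * 981 * 19.6 = 38455.2 cm^2/s^2
sqrt(38455.2) = 196.09997 cm/s
v = 0.88 * 196.09997 = 172.5680 cm/s

172.5680 cm/s


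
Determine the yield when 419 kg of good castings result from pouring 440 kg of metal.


Formula: Casting Yield = (W_good / W_total) * 100
Yield = (419 kg / 440 kg) * 100 = 95.2273%


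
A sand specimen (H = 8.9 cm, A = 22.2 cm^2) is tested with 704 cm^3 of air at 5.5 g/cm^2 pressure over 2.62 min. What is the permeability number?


Formula: Permeability Number P = (V * H) / (p * A * t)
Numerator: V * H = 704 * 8.9 = 6265.6
Denominator: p * A * t = 5.5 * 22.2 * 2.62 = 319.902
P = 6265.6 / 319.902 = 19.5860

Answer: 19.5860


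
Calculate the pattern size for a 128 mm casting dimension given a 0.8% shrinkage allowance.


Formula: L_pattern = L_casting * (1 + shrinkage_rate/100)
Shrinkage factor = 1 + 0.8/100 = 1.008
L_pattern = 128 mm * 1.008 = 129.0240 mm

Final answer: 129.0240 mm


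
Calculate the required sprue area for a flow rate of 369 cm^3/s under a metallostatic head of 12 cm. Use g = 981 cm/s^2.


Formula: v = sqrt(2*g*h), A = Q/v
Velocity: v = sqrt(2 * 981 * 12) = sqrt(23544) = 153.4405 cm/s
Sprue area: A = Q / v = 369 / 153.4405 = 2.4048 cm^2

Answer: 2.4048 cm^2


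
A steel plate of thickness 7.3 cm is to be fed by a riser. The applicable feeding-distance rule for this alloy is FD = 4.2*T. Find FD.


Formula: FD = 4.2 * T  (riser feeding-distance rule)
FD = 4.2 * 7.3 cm = 30.6600 cm

30.6600 cm


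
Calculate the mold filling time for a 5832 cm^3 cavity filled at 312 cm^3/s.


Formula: t_fill = V_mold / Q_flow
t = 5832 cm^3 / 312 cm^3/s = 18.6923 s


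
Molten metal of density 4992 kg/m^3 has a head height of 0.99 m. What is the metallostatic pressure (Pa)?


Formula: P = rho * g * h
rho * g = 4992 * 9.81 = 48971.52 N/m^3
P = 48971.52 * 0.99 = 48481.8048 Pa

Answer: 48481.8048 Pa


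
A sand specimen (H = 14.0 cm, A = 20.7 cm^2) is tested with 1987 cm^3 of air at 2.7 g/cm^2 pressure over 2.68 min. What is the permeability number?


Formula: Permeability Number P = (V * H) / (p * A * t)
Numerator: V * H = 1987 * 14.0 = 27818.0
Denominator: p * A * t = 2.7 * 20.7 * 2.68 = 149.7852
P = 27818.0 / 149.7852 = 185.7193

185.7193


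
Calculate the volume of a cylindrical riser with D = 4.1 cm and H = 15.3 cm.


Formula: V = pi * (D/2)^2 * H  (cylinder volume)
Radius = D/2 = 4.1/2 = 2.05 cm
V = pi * 2.05^2 * 15.3 = 201.9989 cm^3

201.9989 cm^3


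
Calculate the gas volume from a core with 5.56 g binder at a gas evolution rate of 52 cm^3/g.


Formula: V_gas = W_binder * gas_evolution_rate
V = 5.56 g * 52 cm^3/g = 289.1200 cm^3

Answer: 289.1200 cm^3


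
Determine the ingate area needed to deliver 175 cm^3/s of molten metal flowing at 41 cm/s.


Formula: A_ingate = Q / v  (continuity equation)
A = 175 cm^3/s / 41 cm/s = 4.2683 cm^2

Answer: 4.2683 cm^2


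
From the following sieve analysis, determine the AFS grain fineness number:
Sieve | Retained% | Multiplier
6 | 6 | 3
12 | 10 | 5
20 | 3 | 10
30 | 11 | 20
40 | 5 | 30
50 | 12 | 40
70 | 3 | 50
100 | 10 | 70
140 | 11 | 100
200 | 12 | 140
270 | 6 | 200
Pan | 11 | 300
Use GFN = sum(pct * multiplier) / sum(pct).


Formula: GFN = sum(pct * multiplier) / sum(pct)
sum(pct * multiplier) = 9078
sum(pct) = 100
GFN = 9078 / 100 = 90.78

90.78


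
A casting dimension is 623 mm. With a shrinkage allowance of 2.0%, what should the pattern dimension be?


Formula: L_pattern = L_casting * (1 + shrinkage_rate/100)
Shrinkage factor = 1 + 2.0/100 = 1.02
L_pattern = 623 mm * 1.02 = 635.4600 mm

635.4600 mm


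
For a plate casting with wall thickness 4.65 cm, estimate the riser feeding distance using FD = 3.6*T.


Formula: FD = 3.6 * T  (riser feeding-distance rule)
FD = 3.6 * 4.65 cm = 16.7400 cm

Final answer: 16.7400 cm


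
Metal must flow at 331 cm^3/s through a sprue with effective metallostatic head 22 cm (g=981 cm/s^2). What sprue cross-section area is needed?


Formula: v = sqrt(2*g*h), A = Q/v
Velocity: v = sqrt(2 * 981 * 22) = sqrt(43164) = 207.7595 cm/s
Sprue area: A = Q / v = 331 / 207.7595 = 1.5932 cm^2

Answer: 1.5932 cm^2


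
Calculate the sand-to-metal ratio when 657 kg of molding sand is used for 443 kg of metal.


Formula: Sand-to-Metal Ratio = W_sand / W_metal
Ratio = 657 kg / 443 kg = 1.4831

Answer: 1.4831


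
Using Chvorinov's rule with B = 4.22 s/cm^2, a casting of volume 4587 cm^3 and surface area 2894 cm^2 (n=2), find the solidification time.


Formula: t_s = B * (V/A)^n  (Chvorinov's rule, n=2)
Modulus M = V/A = 4587/2894 = 1.585003 cm
M^2 = 1.585003^2 = 2.512235 cm^2
t_s = 4.22 * 2.512235 = 10.6016 s

Final answer: 10.6016 s


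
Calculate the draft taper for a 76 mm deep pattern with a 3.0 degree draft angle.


Formula: taper = depth * tan(draft_angle)
tan(3.0 deg) = 0.0524078
taper = 76 mm * 0.0524078 = 3.9830 mm


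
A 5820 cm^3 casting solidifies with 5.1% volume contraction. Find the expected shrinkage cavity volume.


Formula: V_shrink = V_casting * shrinkage_pct / 100
V_shrink = 5820 cm^3 * 5.1 / 100 = 296.8200 cm^3

Final answer: 296.8200 cm^3


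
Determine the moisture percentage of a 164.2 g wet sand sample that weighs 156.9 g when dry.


Formula: MC = (W_wet - W_dry) / W_wet * 100
Water mass = 164.2 - 156.9 = 7.3 g
MC = 7.3 / 164.2 * 100 = 4.4458%

Final answer: 4.4458%


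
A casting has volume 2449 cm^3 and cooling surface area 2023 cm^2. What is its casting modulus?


Formula: Casting Modulus M = V / A
M = 2449 cm^3 / 2023 cm^2 = 1.2106 cm

1.2106 cm


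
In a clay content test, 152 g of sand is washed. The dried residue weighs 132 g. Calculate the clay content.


Formula: Clay% = (W_total - W_washed) / W_total * 100
Clay mass = 152 - 132 = 20 g
Clay% = 20 / 152 * 100 = 13.1579%

Final answer: 13.1579%


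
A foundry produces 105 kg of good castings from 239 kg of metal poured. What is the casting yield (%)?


Formula: Casting Yield = (W_good / W_total) * 100
Yield = (105 kg / 239 kg) * 100 = 43.9331%

Final answer: 43.9331%


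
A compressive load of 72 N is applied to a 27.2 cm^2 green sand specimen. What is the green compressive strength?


Formula: Compressive Strength = Force / Area
Strength = 72 N / 27.2 cm^2 = 2.6471 N/cm^2


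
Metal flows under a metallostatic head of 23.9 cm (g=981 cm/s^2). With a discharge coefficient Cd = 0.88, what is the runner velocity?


Formula: v = Cd * sqrt(2 * g * h)  (Torricelli with discharge coefficient)
2*g*h = 2 * 981 * 23.9 = 46891.8 cm^2/s^2
sqrt(46891.8) = 216.54515 cm/s
v = 0.88 * 216.54515 = 190.5597 cm/s

190.5597 cm/s


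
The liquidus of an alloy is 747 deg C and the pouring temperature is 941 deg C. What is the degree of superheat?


Formula: Superheat = T_pour - T_melt
Superheat = 941 - 747 = 194 deg C

Final answer: 194 deg C


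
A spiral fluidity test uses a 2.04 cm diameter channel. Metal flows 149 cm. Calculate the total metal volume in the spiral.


Formula: V = pi * (d/2)^2 * L  (cylinder volume)
Radius = 2.04/2 = 1.02 cm
V = pi * 1.02^2 * 149 = 487.0084 cm^3

Answer: 487.0084 cm^3


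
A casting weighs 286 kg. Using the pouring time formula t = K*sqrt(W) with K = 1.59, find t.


Formula: t = K * sqrt(W)
sqrt(W) = sqrt(286) = 16.91153
t = 1.59 * 16.91153 = 26.8893 s

Final answer: 26.8893 s


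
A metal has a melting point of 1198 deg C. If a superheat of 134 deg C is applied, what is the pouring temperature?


Formula: T_pour = T_melt + Superheat
T_pour = 1198 + 134 = 1332 deg C

1332 deg C


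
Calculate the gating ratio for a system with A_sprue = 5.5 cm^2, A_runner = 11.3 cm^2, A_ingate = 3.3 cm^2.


Sprue:Runner:Ingate = 1 : 11.3/5.5 : 3.3/5.5 = 1:2.05:0.60

Final answer: 1:2.05:0.60


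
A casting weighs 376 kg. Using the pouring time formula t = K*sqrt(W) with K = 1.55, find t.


Formula: t = K * sqrt(W)
sqrt(W) = sqrt(376) = 19.39072
t = 1.55 * 19.39072 = 30.0556 s

Final answer: 30.0556 s


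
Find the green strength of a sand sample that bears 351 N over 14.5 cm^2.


Formula: Compressive Strength = Force / Area
Strength = 351 N / 14.5 cm^2 = 24.2069 N/cm^2

24.2069 N/cm^2


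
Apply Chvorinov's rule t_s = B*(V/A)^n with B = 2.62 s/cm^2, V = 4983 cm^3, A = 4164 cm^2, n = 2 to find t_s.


Formula: t_s = B * (V/A)^n  (Chvorinov's rule, n=2)
Modulus M = V/A = 4983/4164 = 1.196686 cm
M^2 = 1.196686^2 = 1.432057 cm^2
t_s = 2.62 * 1.432057 = 3.7520 s


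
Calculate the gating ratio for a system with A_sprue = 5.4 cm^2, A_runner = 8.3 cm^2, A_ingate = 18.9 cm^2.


Sprue:Runner:Ingate = 1 : 8.3/5.4 : 18.9/5.4 = 1:1.54:3.50


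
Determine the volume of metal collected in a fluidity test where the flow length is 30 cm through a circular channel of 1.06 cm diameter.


Formula: V = pi * (d/2)^2 * L  (cylinder volume)
Radius = 1.06/2 = 0.53 cm
V = pi * 0.53^2 * 30 = 26.4742 cm^3


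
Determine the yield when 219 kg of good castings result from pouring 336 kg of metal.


Formula: Casting Yield = (W_good / W_total) * 100
Yield = (219 kg / 336 kg) * 100 = 65.1786%

Final answer: 65.1786%


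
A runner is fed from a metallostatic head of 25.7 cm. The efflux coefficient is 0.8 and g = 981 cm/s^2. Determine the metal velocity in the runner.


Formula: v = Cd * sqrt(2 * g * h)  (Torricelli with discharge coefficient)
2*g*h = 2 * 981 * 25.7 = 50423.4 cm^2/s^2
sqrt(50423.4) = 224.55155 cm/s
v = 0.8 * 224.55155 = 179.6412 cm/s

Final answer: 179.6412 cm/s


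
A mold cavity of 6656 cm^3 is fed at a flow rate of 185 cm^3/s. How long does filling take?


Formula: t_fill = V_mold / Q_flow
t = 6656 cm^3 / 185 cm^3/s = 35.9784 s

35.9784 s


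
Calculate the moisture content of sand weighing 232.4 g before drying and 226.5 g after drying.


Formula: MC = (W_wet - W_dry) / W_wet * 100
Water mass = 232.4 - 226.5 = 5.9 g
MC = 5.9 / 232.4 * 100 = 2.5387%

Final answer: 2.5387%


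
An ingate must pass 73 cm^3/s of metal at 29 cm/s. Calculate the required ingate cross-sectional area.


Formula: A_ingate = Q / v  (continuity equation)
A = 73 cm^3/s / 29 cm/s = 2.5172 cm^2

Final answer: 2.5172 cm^2


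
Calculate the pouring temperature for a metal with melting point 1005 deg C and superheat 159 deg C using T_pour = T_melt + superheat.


Formula: T_pour = T_melt + Superheat
T_pour = 1005 + 159 = 1164 deg C

Answer: 1164 deg C


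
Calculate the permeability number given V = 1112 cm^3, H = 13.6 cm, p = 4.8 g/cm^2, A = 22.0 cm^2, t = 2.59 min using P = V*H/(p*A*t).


Formula: Permeability Number P = (V * H) / (p * A * t)
Numerator: V * H = 1112 * 13.6 = 15123.2
Denominator: p * A * t = 4.8 * 22.0 * 2.59 = 273.504
P = 15123.2 / 273.504 = 55.2943

Final answer: 55.2943


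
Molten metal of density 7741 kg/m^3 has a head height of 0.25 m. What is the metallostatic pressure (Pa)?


Formula: P = rho * g * h
rho * g = 7741 * 9.81 = 75939.21 N/m^3
P = 75939.21 * 0.25 = 18984.8025 Pa

Answer: 18984.8025 Pa


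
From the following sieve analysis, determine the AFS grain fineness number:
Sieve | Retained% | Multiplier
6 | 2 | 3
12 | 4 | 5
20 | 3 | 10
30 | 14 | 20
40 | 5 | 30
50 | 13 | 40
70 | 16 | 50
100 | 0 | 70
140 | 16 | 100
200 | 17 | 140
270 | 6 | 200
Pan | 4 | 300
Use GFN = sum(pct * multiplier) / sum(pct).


Formula: GFN = sum(pct * multiplier) / sum(pct)
sum(pct * multiplier) = 8186
sum(pct) = 100
GFN = 8186 / 100 = 81.86


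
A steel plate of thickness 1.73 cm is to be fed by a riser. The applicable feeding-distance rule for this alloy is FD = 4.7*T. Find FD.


Formula: FD = 4.7 * T  (riser feeding-distance rule)
FD = 4.7 * 1.73 cm = 8.1310 cm


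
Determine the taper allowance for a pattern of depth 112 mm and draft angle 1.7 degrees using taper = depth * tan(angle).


Formula: taper = depth * tan(draft_angle)
tan(1.7 deg) = 0.0296793
taper = 112 mm * 0.0296793 = 3.3241 mm

3.3241 mm


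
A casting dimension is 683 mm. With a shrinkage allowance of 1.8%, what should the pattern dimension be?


Formula: L_pattern = L_casting * (1 + shrinkage_rate/100)
Shrinkage factor = 1 + 1.8/100 = 1.018
L_pattern = 683 mm * 1.018 = 695.2940 mm

Final answer: 695.2940 mm


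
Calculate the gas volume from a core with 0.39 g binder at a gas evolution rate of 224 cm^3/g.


Formula: V_gas = W_binder * gas_evolution_rate
V = 0.39 g * 224 cm^3/g = 87.3600 cm^3

Final answer: 87.3600 cm^3


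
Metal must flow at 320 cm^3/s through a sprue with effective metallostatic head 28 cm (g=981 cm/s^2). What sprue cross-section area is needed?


Formula: v = sqrt(2*g*h), A = Q/v
Velocity: v = sqrt(2 * 981 * 28) = sqrt(54936) = 234.3843 cm/s
Sprue area: A = Q / v = 320 / 234.3843 = 1.3653 cm^2


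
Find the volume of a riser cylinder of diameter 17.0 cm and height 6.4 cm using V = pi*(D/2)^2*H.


Formula: V = pi * (D/2)^2 * H  (cylinder volume)
Radius = D/2 = 17.0/2 = 8.5 cm
V = pi * 8.5^2 * 6.4 = 1452.6724 cm^3

Answer: 1452.6724 cm^3


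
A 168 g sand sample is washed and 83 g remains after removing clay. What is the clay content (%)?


Formula: Clay% = (W_total - W_washed) / W_total * 100
Clay mass = 168 - 83 = 85 g
Clay% = 85 / 168 * 100 = 50.5952%

50.5952%
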